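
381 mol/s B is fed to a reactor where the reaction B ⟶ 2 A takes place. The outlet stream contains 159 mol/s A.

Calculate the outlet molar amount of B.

For A: n = n₀ + 2ξ → 159 = 0 + 2ξ, giving ξ = 79.5 mol/s.
Outlet amounts (n = n₀ + ν ξ):
  B: 381 − 1(79.5) = 301.5
  A: 0 + 2(79.5) = 159

302 mol/s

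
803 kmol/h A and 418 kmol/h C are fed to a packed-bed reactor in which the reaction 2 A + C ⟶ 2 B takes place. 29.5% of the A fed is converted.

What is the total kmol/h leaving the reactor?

1100 kmol/h

A reacted = 0.295 × 803 = 236.9 kmol/h; ν_A = −2, so ξ = 236.9/2 = 118.4 kmol/h.
Outlet amounts (n = n₀ + ν ξ):
  A: 803 − 2(118.4) = 566.1
  C: 418 − 1(118.4) = 299.6
  B: 0 + 2(118.4) = 236.9
Total out = 566.1 + 299.6 + 236.9 = 1103 kmol/h.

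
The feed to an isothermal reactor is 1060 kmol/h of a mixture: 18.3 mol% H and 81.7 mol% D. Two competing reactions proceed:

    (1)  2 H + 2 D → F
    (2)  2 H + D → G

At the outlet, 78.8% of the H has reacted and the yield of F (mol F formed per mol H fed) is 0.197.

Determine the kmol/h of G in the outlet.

38.2 kmol/h

Yield of F: 1ξ₁ / 194 = 0.197 → ξ₁ = 38.21 kmol/h.
Conversion of H: 2ξ₁ + 2ξ₂ = 0.788 × 194 = 152.9 → ξ₂ = 38.21 kmol/h.
Outlet amounts (n = n₀ + Σ ν·ξ):
  H: 194 − 2(38.21) − 2(38.21) = 41.12
  D: 866 − 2(38.21) − 1(38.21) = 751.4
  F: 0 + 1(38.21) = 38.21
  G: 0 + 1(38.21) = 38.21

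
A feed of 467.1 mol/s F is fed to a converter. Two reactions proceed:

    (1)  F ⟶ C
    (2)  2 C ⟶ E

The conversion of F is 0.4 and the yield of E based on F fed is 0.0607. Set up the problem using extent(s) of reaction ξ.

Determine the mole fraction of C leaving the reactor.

Conversion of F: F consumed = 1ξ₁ = 0.4 × 467.1 → ξ₁ = 186.8 mol/s.
Yield of E: 1ξ₂ / 467.1 = 0.0607 → ξ₂ = 28.35 mol/s.
Outlet amounts (n = n₀ + Σ ν·ξ):
  F: 467.1 − 1(186.8) = 280.3
  C: 0 + 1(186.8) − 2(28.35) = 130.1
  E: 0 + 1(28.35) = 28.35
Total out = 438.7 mol/s; y_C = 130.1 / 438.7 = 0.2966.

0.297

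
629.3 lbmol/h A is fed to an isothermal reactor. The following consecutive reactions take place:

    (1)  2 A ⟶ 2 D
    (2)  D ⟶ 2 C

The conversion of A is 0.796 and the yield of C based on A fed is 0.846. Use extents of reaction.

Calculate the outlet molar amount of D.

235 lbmol/h

Conversion of A: A consumed = 2ξ₁ = 0.796 × 629.3 → ξ₁ = 250.5 lbmol/h.
Yield of C: 2ξ₂ / 629.3 = 0.846 → ξ₂ = 266.2 lbmol/h.
Outlet amounts (n = n₀ + Σ ν·ξ):
  A: 629.3 − 2(250.5) = 128.4
  D: 0 + 2(250.5) − 1(266.2) = 234.7
  C: 0 + 2(266.2) = 532.4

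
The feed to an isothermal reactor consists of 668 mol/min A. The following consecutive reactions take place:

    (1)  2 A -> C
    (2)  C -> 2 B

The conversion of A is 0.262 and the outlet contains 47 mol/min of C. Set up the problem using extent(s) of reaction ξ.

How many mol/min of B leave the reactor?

Conversion of A: A consumed = 2ξ₁ = 0.262 × 668 → ξ₁ = 87.51 mol/min.
C balance: n_C = 0 + 1ξ₁ − 1ξ₂ = 47 → ξ₂ = (1·87.51 − 47)/1 = 40.51 mol/min.
Outlet amounts (n = n₀ + Σ ν·ξ):
  A: 668 − 2(87.51) = 493
  C: 0 + 1(87.51) − 1(40.51) = 47
  B: 0 + 2(40.51) = 81.02

81 mol/min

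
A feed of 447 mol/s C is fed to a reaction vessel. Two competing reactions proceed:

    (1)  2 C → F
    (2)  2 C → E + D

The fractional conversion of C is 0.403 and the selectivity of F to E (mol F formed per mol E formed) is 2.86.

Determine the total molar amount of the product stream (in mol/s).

380 mol/s

Conversion of C: C consumed = 0.403 × 447 = 180.1 mol/s = 2ξ₁ + 2ξ₂.
Selectivity: 1ξ₁ / (1ξ₂) = 2.86 → ξ₁ = 2.86 ξ₂.
Substitute: (2·2.86 + 2) ξ₂ = 180.1 → ξ₂ = 23.33 mol/s, ξ₁ = 66.74 mol/s.
Outlet amounts (n = n₀ + Σ ν·ξ):
  C: 447 − 2(66.74) − 2(23.33) = 266.9
  F: 0 + 1(66.74) = 66.74
  E: 0 + 1(23.33) = 23.33
  D: 0 + 1(23.33) = 23.33
Total out = 266.9 + 66.74 + 23.33 + 23.33 = 380.3 mol/s.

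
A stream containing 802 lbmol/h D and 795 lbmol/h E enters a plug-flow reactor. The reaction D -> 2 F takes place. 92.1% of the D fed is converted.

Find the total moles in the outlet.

D reacted = 0.921 × 802 = 738.6 lbmol/h; ν_D = −1, so ξ = 738.6/1 = 738.6 lbmol/h.
Outlet amounts (n = n₀ + ν ξ):
  D: 802 − 1(738.6) = 63.36
  F: 0 + 2(738.6) = 1477
  E: 795 (inert)
Total out = 63.36 + 1477 + 795 = 2336 lbmol/h.

2340 lbmol/h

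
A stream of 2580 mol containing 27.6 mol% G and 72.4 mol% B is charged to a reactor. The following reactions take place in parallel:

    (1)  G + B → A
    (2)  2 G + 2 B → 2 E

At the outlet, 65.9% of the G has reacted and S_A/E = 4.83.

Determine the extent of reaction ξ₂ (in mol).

ξ₂ = 40.2 mol

Conversion of G: G consumed = 0.659 × 712.1 = 469.3 mol = 1ξ₁ + 2ξ₂.
Selectivity: 1ξ₁ / (2ξ₂) = 4.83 → ξ₁ = 9.66 ξ₂.
Substitute: (1·9.66 + 2) ξ₂ = 469.3 → ξ₂ = 40.25 mol, ξ₁ = 388.8 mol.
Outlet amounts (n = n₀ + Σ ν·ξ):
  G: 712.1 − 1(388.8) − 2(40.25) = 242.8
  B: 1868 − 1(388.8) − 2(40.25) = 1399
  A: 0 + 1(388.8) = 388.8
  E: 0 + 2(40.25) = 80.49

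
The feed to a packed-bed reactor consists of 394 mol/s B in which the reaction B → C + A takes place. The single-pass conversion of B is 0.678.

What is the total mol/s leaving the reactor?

B reacted = 0.678 × 394 = 267.1 mol/s; ν_B = −1, so ξ = 267.1/1 = 267.1 mol/s.
Outlet amounts (n = n₀ + ν ξ):
  B: 394 − 1(267.1) = 126.9
  C: 0 + 1(267.1) = 267.1
  A: 0 + 1(267.1) = 267.1
Total out = 126.9 + 267.1 + 267.1 = 661.1 mol/s.

661 mol/s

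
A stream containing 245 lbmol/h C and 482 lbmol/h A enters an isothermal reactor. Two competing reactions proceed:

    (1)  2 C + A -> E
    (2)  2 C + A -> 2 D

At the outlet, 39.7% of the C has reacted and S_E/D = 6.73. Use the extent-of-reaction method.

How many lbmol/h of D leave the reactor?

6.73 lbmol/h

Conversion of C: C consumed = 0.397 × 245 = 97.27 lbmol/h = 2ξ₁ + 2ξ₂.
Selectivity: 1ξ₁ / (2ξ₂) = 6.73 → ξ₁ = 13.46 ξ₂.
Substitute: (2·13.46 + 2) ξ₂ = 97.27 → ξ₂ = 3.363 lbmol/h, ξ₁ = 45.27 lbmol/h.
Outlet amounts (n = n₀ + Σ ν·ξ):
  C: 245 − 2(45.27) − 2(3.363) = 147.7
  A: 482 − 1(45.27) − 1(3.363) = 433.4
  E: 0 + 1(45.27) = 45.27
  D: 0 + 2(3.363) = 6.726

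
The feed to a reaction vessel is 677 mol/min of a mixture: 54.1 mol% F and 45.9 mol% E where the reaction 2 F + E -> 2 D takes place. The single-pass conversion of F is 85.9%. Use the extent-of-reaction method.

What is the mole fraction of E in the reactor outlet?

F reacted = 0.859 × 366.3 = 314.6 mol/min; ν_F = −2, so ξ = 314.6/2 = 157.3 mol/min.
Outlet amounts (n = n₀ + ν ξ):
  F: 366.3 − 2(157.3) = 51.64
  E: 310.7 − 1(157.3) = 153.4
  D: 0 + 2(157.3) = 314.6
Total out = 519.7 mol/min; y_E = 153.4 / 519.7 = 0.2952.

0.295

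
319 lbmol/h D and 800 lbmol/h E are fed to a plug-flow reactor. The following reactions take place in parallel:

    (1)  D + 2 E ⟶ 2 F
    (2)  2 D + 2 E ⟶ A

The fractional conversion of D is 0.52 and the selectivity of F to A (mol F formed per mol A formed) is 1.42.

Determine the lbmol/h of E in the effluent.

591 lbmol/h

Conversion of D: D consumed = 0.52 × 319 = 165.9 lbmol/h = 1ξ₁ + 2ξ₂.
Selectivity: 2ξ₁ / (1ξ₂) = 1.42 → ξ₁ = 0.71 ξ₂.
Substitute: (1·0.71 + 2) ξ₂ = 165.9 → ξ₂ = 61.21 lbmol/h, ξ₁ = 43.46 lbmol/h.
Outlet amounts (n = n₀ + Σ ν·ξ):
  D: 319 − 1(43.46) − 2(61.21) = 153.1
  E: 800 − 2(43.46) − 2(61.21) = 590.7
  F: 0 + 2(43.46) = 86.92
  A: 0 + 1(61.21) = 61.21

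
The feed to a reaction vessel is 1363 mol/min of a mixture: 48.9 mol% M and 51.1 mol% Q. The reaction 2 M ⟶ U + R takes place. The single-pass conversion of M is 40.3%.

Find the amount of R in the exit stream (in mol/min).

M reacted = 0.403 × 666.5 = 268.6 mol/min; ν_M = −2, so ξ = 268.6/2 = 134.3 mol/min.
Outlet amounts (n = n₀ + ν ξ):
  M: 666.5 − 2(134.3) = 397.9
  U: 0 + 1(134.3) = 134.3
  R: 0 + 1(134.3) = 134.3
  Q: 696.5 (inert)

134 mol/min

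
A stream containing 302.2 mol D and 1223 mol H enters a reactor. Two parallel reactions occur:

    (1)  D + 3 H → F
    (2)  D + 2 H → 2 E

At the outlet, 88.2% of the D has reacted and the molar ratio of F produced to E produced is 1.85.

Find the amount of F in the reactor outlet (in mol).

Conversion of D: D consumed = 0.882 × 302.2 = 266.5 mol = 1ξ₁ + 1ξ₂.
Selectivity: 1ξ₁ / (2ξ₂) = 1.85 → ξ₁ = 3.7 ξ₂.
Substitute: (1·3.7 + 1) ξ₂ = 266.5 → ξ₂ = 56.71 mol, ξ₁ = 209.8 mol.
Outlet amounts (n = n₀ + Σ ν·ξ):
  D: 302.2 − 1(209.8) − 1(56.71) = 35.66
  H: 1223 − 3(209.8) − 2(56.71) = 480.1
  F: 0 + 1(209.8) = 209.8
  E: 0 + 2(56.71) = 113.4

210 mol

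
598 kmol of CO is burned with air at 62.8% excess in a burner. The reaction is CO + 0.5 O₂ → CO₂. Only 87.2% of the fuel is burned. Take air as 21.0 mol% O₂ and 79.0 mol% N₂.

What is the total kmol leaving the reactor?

Stoichiometric O₂ = 0.5 × 598 = 299 kmol; O₂ fed = 299 × 1.628 = 486.8 kmol.
N₂ fed = 486.8 × 79/21 = 1831 kmol.
Fuel reacted = 0.872 × 598 → ξ = 521.5 kmol.
Outlet (n = n₀ + ν ξ):
  CO: 598 − 1(521.5) = 76.54
  O₂: 486.8 − 0.5(521.5) = 226
  N₂: 1831 (inert)
  CO₂: 0 + 1(521.5) = 521.5
Total out = 76.54 + 226 + 1831 + 521.5 = 2655 kmol.

2660 kmol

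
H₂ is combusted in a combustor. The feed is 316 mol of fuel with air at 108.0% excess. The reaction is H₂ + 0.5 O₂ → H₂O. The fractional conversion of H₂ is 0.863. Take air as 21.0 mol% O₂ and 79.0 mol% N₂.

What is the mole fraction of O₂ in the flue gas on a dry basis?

Stoichiometric O₂ = 0.5 × 316 = 158 mol; O₂ fed = 158 × 2.080 = 328.6 mol.
N₂ fed = 328.6 × 79/21 = 1236 mol.
Fuel reacted = 0.863 × 316 → ξ = 272.7 mol.
Outlet (n = n₀ + ν ξ):
  H₂: 316 − 1(272.7) = 43.29
  O₂: 328.6 − 0.5(272.7) = 192.3
  N₂: 1236 (inert)
  H₂O: 0 + 1(272.7) = 272.7
Dry total = 1472 mol; y_O₂ (dry) = 192.3 / 1472 = 0.1306.

0.131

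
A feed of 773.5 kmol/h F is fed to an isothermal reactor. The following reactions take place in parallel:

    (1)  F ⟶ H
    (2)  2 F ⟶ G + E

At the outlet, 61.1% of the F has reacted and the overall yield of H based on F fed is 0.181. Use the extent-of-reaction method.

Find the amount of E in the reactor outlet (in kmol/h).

Yield of H: 1ξ₁ / 773.5 = 0.181 → ξ₁ = 140 kmol/h.
Conversion of F: 1ξ₁ + 2ξ₂ = 0.611 × 773.5 = 472.6 → ξ₂ = 166.3 kmol/h.
Outlet amounts (n = n₀ + Σ ν·ξ):
  F: 773.5 − 1(140) − 2(166.3) = 300.9
  H: 0 + 1(140) = 140
  G: 0 + 1(166.3) = 166.3
  E: 0 + 1(166.3) = 166.3

166 kmol/h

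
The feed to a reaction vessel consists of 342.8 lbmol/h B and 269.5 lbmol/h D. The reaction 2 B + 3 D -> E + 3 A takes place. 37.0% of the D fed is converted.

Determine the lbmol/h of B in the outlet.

276 lbmol/h

D reacted = 0.37 × 269.5 = 99.72 lbmol/h; ν_D = −3, so ξ = 99.72/3 = 33.24 lbmol/h.
Outlet amounts (n = n₀ + ν ξ):
  B: 342.8 − 2(33.24) = 276.3
  D: 269.5 − 3(33.24) = 169.8
  E: 0 + 1(33.24) = 33.24
  A: 0 + 3(33.24) = 99.72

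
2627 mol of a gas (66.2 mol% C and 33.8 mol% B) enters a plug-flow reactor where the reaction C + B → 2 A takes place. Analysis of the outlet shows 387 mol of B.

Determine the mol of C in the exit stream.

1240 mol

For B: n = n₀ − 1ξ → 387 = 887.9 − 1ξ, giving ξ = 500.9 mol.
Outlet amounts (n = n₀ + ν ξ):
  C: 1739 − 1(500.9) = 1238
  B: 887.9 − 1(500.9) = 387
  A: 0 + 2(500.9) = 1002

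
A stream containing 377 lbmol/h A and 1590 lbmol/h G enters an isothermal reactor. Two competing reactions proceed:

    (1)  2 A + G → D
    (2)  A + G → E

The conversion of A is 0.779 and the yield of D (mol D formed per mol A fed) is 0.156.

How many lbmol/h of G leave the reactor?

Yield of D: 1ξ₁ / 377 = 0.156 → ξ₁ = 58.81 lbmol/h.
Conversion of A: 2ξ₁ + 1ξ₂ = 0.779 × 377 = 293.7 → ξ₂ = 176.1 lbmol/h.
Outlet amounts (n = n₀ + Σ ν·ξ):
  A: 377 − 2(58.81) − 1(176.1) = 83.32
  G: 1590 − 1(58.81) − 1(176.1) = 1355
  D: 0 + 1(58.81) = 58.81
  E: 0 + 1(176.1) = 176.1

1360 lbmol/h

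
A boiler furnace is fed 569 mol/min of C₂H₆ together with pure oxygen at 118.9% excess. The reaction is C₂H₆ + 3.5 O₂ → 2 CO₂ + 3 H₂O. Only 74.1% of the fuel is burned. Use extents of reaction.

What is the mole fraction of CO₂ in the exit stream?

0.164

Stoichiometric O₂ = 3.5 × 569 = 1992 mol/min; O₂ fed = 1992 × 2.189 = 4359 mol/min.
Fuel reacted = 0.741 × 569 → ξ = 421.6 mol/min.
Outlet (n = n₀ + ν ξ):
  C₂H₆: 569 − 1(421.6) = 147.4
  O₂: 4359 − 3.5(421.6) = 2884
  CO₂: 0 + 2(421.6) = 843.3
  H₂O: 0 + 3(421.6) = 1265
Total out = 5139 mol/min; y_CO₂ = 843.3 / 5139 = 0.1641.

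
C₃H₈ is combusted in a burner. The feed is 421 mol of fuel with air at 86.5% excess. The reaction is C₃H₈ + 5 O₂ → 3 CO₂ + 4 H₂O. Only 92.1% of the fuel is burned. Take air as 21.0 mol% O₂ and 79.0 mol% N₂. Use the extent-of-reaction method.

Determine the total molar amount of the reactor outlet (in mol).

Stoichiometric O₂ = 5 × 421 = 2105 mol; O₂ fed = 2105 × 1.865 = 3926 mol.
N₂ fed = 3926 × 79/21 = 14770 mol.
Fuel reacted = 0.921 × 421 → ξ = 387.7 mol.
Outlet (n = n₀ + ν ξ):
  C₃H₈: 421 − 1(387.7) = 33.26
  O₂: 3926 − 5(387.7) = 1987
  N₂: 14770 (inert)
  CO₂: 0 + 3(387.7) = 1163
  H₂O: 0 + 4(387.7) = 1551
Total out = 33.26 + 1987 + 14770 + 1163 + 1551 = 19500 mol.

19500 mol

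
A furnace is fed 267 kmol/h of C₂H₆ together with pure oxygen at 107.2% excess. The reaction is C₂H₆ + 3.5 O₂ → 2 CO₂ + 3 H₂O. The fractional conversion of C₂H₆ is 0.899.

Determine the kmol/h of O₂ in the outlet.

Stoichiometric O₂ = 3.5 × 267 = 934.5 kmol/h; O₂ fed = 934.5 × 2.072 = 1936 kmol/h.
Fuel reacted = 0.899 × 267 → ξ = 240 kmol/h.
Outlet (n = n₀ + ν ξ):
  C₂H₆: 267 − 1(240) = 26.97
  O₂: 1936 − 3.5(240) = 1096
  CO₂: 0 + 2(240) = 480.1
  H₂O: 0 + 3(240) = 720.1

1100 kmol/h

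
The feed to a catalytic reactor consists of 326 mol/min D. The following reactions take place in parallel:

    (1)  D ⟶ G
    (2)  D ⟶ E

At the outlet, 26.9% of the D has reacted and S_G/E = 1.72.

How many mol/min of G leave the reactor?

Conversion of D: D consumed = 0.269 × 326 = 87.69 mol/min = 1ξ₁ + 1ξ₂.
Selectivity: 1ξ₁ / (1ξ₂) = 1.72 → ξ₁ = 1.72 ξ₂.
Substitute: (1·1.72 + 1) ξ₂ = 87.69 → ξ₂ = 32.24 mol/min, ξ₁ = 55.45 mol/min.
Outlet amounts (n = n₀ + Σ ν·ξ):
  D: 326 − 1(55.45) − 1(32.24) = 238.3
  G: 0 + 1(55.45) = 55.45
  E: 0 + 1(32.24) = 32.24

55.5 mol/min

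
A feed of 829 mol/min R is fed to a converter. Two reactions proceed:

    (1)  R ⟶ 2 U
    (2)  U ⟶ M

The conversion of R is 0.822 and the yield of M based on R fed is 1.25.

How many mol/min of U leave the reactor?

Conversion of R: R consumed = 1ξ₁ = 0.822 × 829 → ξ₁ = 681.4 mol/min.
Yield of M: 1ξ₂ / 829 = 1.25 → ξ₂ = 1036 mol/min.
Outlet amounts (n = n₀ + Σ ν·ξ):
  R: 829 − 1(681.4) = 147.6
  U: 0 + 2(681.4) − 1(1036) = 326.6
  M: 0 + 1(1036) = 1036

327 mol/min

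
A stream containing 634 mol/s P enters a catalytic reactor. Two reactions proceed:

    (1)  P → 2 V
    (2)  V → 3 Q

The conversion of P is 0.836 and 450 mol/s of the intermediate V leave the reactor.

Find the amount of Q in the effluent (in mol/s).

1830 mol/s

Conversion of P: P consumed = 1ξ₁ = 0.836 × 634 → ξ₁ = 530 mol/s.
V balance: n_V = 0 + 2ξ₁ − 1ξ₂ = 450 → ξ₂ = (2·530 − 450)/1 = 610 mol/s.
Outlet amounts (n = n₀ + Σ ν·ξ):
  P: 634 − 1(530) = 104
  V: 0 + 2(530) − 1(610) = 450
  Q: 0 + 3(610) = 1830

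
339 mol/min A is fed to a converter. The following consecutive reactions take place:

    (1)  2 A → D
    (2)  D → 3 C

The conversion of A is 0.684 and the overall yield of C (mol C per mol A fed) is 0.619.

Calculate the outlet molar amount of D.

46 mol/min

Conversion of A: A consumed = 2ξ₁ = 0.684 × 339 → ξ₁ = 115.9 mol/min.
Yield of C: 3ξ₂ / 339 = 0.619 → ξ₂ = 69.95 mol/min.
Outlet amounts (n = n₀ + Σ ν·ξ):
  A: 339 − 2(115.9) = 107.1
  D: 0 + 1(115.9) − 1(69.95) = 45.99
  C: 0 + 3(69.95) = 209.8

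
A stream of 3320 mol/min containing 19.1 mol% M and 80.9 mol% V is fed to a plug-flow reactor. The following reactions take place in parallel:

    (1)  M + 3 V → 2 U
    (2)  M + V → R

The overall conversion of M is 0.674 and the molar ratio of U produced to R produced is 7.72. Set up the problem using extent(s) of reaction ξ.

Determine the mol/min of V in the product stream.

Conversion of M: M consumed = 0.674 × 634.1 = 427.4 mol/min = 1ξ₁ + 1ξ₂.
Selectivity: 2ξ₁ / (1ξ₂) = 7.72 → ξ₁ = 3.86 ξ₂.
Substitute: (1·3.86 + 1) ξ₂ = 427.4 → ξ₂ = 87.94 mol/min, ξ₁ = 339.5 mol/min.
Outlet amounts (n = n₀ + Σ ν·ξ):
  M: 634.1 − 1(339.5) − 1(87.94) = 206.7
  V: 2686 − 3(339.5) − 1(87.94) = 1580
  U: 0 + 2(339.5) = 678.9
  R: 0 + 1(87.94) = 87.94

1580 mol/min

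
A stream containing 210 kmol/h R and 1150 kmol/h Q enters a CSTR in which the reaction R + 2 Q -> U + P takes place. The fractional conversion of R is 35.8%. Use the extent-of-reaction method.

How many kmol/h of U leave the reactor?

75.2 kmol/h

R reacted = 0.358 × 210 = 75.18 kmol/h; ν_R = −1, so ξ = 75.18/1 = 75.18 kmol/h.
Outlet amounts (n = n₀ + ν ξ):
  R: 210 − 1(75.18) = 134.8
  Q: 1150 − 2(75.18) = 999.6
  U: 0 + 1(75.18) = 75.18
  P: 0 + 1(75.18) = 75.18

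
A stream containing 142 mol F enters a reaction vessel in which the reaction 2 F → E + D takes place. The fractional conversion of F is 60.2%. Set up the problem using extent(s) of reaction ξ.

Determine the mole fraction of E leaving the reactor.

F reacted = 0.602 × 142 = 85.48 mol; ν_F = −2, so ξ = 85.48/2 = 42.74 mol.
Outlet amounts (n = n₀ + ν ξ):
  F: 142 − 2(42.74) = 56.52
  E: 0 + 1(42.74) = 42.74
  D: 0 + 1(42.74) = 42.74
Total out = 142 mol; y_E = 42.74 / 142 = 0.301.

0.301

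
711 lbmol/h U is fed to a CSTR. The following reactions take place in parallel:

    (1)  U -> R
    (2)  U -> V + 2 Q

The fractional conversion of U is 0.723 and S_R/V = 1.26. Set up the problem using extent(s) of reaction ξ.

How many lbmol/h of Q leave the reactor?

455 lbmol/h

Conversion of U: U consumed = 0.723 × 711 = 514.1 lbmol/h = 1ξ₁ + 1ξ₂.
Selectivity: 1ξ₁ / (1ξ₂) = 1.26 → ξ₁ = 1.26 ξ₂.
Substitute: (1·1.26 + 1) ξ₂ = 514.1 → ξ₂ = 227.5 lbmol/h, ξ₁ = 286.6 lbmol/h.
Outlet amounts (n = n₀ + Σ ν·ξ):
  U: 711 − 1(286.6) − 1(227.5) = 196.9
  R: 0 + 1(286.6) = 286.6
  V: 0 + 1(227.5) = 227.5
  Q: 0 + 2(227.5) = 454.9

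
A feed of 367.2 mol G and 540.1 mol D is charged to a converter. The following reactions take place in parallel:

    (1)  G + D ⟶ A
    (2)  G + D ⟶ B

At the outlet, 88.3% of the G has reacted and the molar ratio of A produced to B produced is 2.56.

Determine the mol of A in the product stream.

233 mol

Conversion of G: G consumed = 0.883 × 367.2 = 324.2 mol = 1ξ₁ + 1ξ₂.
Selectivity: 1ξ₁ / (1ξ₂) = 2.56 → ξ₁ = 2.56 ξ₂.
Substitute: (1·2.56 + 1) ξ₂ = 324.2 → ξ₂ = 91.08 mol, ξ₁ = 233.2 mol.
Outlet amounts (n = n₀ + Σ ν·ξ):
  G: 367.2 − 1(233.2) − 1(91.08) = 42.96
  D: 540.1 − 1(233.2) − 1(91.08) = 215.9
  A: 0 + 1(233.2) = 233.2
  B: 0 + 1(91.08) = 91.08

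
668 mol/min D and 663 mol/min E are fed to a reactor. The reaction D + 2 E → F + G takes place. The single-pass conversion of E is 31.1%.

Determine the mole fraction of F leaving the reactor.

0.084

E reacted = 0.311 × 663 = 206.2 mol/min; ν_E = −2, so ξ = 206.2/2 = 103.1 mol/min.
Outlet amounts (n = n₀ + ν ξ):
  D: 668 − 1(103.1) = 564.9
  E: 663 − 2(103.1) = 456.8
  F: 0 + 1(103.1) = 103.1
  G: 0 + 1(103.1) = 103.1
Total out = 1228 mol/min; y_F = 103.1 / 1228 = 0.08396.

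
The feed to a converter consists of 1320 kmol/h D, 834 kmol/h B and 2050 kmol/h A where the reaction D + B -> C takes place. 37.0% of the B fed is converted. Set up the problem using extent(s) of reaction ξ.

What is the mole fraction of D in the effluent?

B reacted = 0.37 × 834 = 308.6 kmol/h; ν_B = −1, so ξ = 308.6/1 = 308.6 kmol/h.
Outlet amounts (n = n₀ + ν ξ):
  D: 1320 − 1(308.6) = 1011
  B: 834 − 1(308.6) = 525.4
  C: 0 + 1(308.6) = 308.6
  A: 2050 (inert)
Total out = 3895 kmol/h; y_D = 1011 / 3895 = 0.2596.

0.26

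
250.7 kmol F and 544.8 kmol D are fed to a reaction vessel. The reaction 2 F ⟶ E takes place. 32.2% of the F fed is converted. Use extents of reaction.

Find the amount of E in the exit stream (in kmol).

40.4 kmol

F reacted = 0.322 × 250.7 = 80.73 kmol; ν_F = −2, so ξ = 80.73/2 = 40.36 kmol.
Outlet amounts (n = n₀ + ν ξ):
  F: 250.7 − 2(40.36) = 170
  E: 0 + 1(40.36) = 40.36
  D: 544.8 (inert)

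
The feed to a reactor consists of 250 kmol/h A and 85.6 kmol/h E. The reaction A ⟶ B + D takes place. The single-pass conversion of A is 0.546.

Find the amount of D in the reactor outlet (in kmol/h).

136 kmol/h

A reacted = 0.546 × 250 = 136.5 kmol/h; ν_A = −1, so ξ = 136.5/1 = 136.5 kmol/h.
Outlet amounts (n = n₀ + ν ξ):
  A: 250 − 1(136.5) = 113.5
  B: 0 + 1(136.5) = 136.5
  D: 0 + 1(136.5) = 136.5
  E: 85.6 (inert)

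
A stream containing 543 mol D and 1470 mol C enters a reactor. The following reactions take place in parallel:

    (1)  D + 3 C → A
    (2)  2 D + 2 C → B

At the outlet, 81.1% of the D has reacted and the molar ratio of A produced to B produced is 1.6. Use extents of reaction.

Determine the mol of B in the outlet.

Conversion of D: D consumed = 0.811 × 543 = 440.4 mol = 1ξ₁ + 2ξ₂.
Selectivity: 1ξ₁ / (1ξ₂) = 1.6 → ξ₁ = 1.6 ξ₂.
Substitute: (1·1.6 + 2) ξ₂ = 440.4 → ξ₂ = 122.3 mol, ξ₁ = 195.7 mol.
Outlet amounts (n = n₀ + Σ ν·ξ):
  D: 543 − 1(195.7) − 2(122.3) = 102.6
  C: 1470 − 3(195.7) − 2(122.3) = 638.2
  A: 0 + 1(195.7) = 195.7
  B: 0 + 1(122.3) = 122.3

122 mol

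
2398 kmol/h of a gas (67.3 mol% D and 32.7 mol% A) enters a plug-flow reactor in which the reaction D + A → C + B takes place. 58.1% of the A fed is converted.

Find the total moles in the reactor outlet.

A reacted = 0.581 × 784.1 = 455.6 kmol/h; ν_A = −1, so ξ = 455.6/1 = 455.6 kmol/h.
Outlet amounts (n = n₀ + ν ξ):
  D: 1614 − 1(455.6) = 1158
  A: 784.1 − 1(455.6) = 328.6
  C: 0 + 1(455.6) = 455.6
  B: 0 + 1(455.6) = 455.6
Total out = 1158 + 328.6 + 455.6 + 455.6 = 2398 kmol/h.

2400 kmol/h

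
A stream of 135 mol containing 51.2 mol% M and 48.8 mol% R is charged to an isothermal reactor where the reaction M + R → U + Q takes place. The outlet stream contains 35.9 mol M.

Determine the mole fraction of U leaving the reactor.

0.246

For M: n = n₀ − 1ξ → 35.9 = 69.12 − 1ξ, giving ξ = 33.22 mol.
Outlet amounts (n = n₀ + ν ξ):
  M: 69.12 − 1(33.22) = 35.9
  R: 65.88 − 1(33.22) = 32.66
  U: 0 + 1(33.22) = 33.22
  Q: 0 + 1(33.22) = 33.22
Total out = 135 mol; y_U = 33.22 / 135 = 0.2461.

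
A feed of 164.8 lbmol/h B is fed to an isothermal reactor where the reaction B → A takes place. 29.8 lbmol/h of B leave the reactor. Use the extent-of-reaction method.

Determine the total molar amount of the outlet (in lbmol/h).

165 lbmol/h

For B: n = n₀ − 1ξ → 29.8 = 164.8 − 1ξ, giving ξ = 135 lbmol/h.
Outlet amounts (n = n₀ + ν ξ):
  B: 164.8 − 1(135) = 29.8
  A: 0 + 1(135) = 135
Total out = 29.8 + 135 = 164.8 lbmol/h.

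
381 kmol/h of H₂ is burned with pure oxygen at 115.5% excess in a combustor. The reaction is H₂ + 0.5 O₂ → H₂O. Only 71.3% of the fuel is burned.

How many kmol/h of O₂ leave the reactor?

Stoichiometric O₂ = 0.5 × 381 = 190.5 kmol/h; O₂ fed = 190.5 × 2.155 = 410.5 kmol/h.
Fuel reacted = 0.713 × 381 → ξ = 271.7 kmol/h.
Outlet (n = n₀ + ν ξ):
  H₂: 381 − 1(271.7) = 109.3
  O₂: 410.5 − 0.5(271.7) = 274.7
  H₂O: 0 + 1(271.7) = 271.7

275 kmol/h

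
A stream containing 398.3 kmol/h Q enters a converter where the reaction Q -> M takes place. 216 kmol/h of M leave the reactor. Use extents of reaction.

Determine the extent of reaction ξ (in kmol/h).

For M: n = n₀ + 1ξ → 216 = 0 + 1ξ, giving ξ = 216 kmol/h.
Outlet amounts (n = n₀ + ν ξ):
  Q: 398.3 − 1(216) = 182.3
  M: 0 + 1(216) = 216

ξ = 216 kmol/h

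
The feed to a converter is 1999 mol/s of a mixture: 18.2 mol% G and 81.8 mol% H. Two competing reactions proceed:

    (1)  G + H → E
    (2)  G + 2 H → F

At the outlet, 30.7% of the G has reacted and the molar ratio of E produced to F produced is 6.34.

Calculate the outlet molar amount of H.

1510 mol/s

Conversion of G: G consumed = 0.307 × 363.8 = 111.7 mol/s = 1ξ₁ + 1ξ₂.
Selectivity: 1ξ₁ / (1ξ₂) = 6.34 → ξ₁ = 6.34 ξ₂.
Substitute: (1·6.34 + 1) ξ₂ = 111.7 → ξ₂ = 15.22 mol/s, ξ₁ = 96.48 mol/s.
Outlet amounts (n = n₀ + Σ ν·ξ):
  G: 363.8 − 1(96.48) − 1(15.22) = 252.1
  H: 1635 − 1(96.48) − 2(15.22) = 1508
  E: 0 + 1(96.48) = 96.48
  F: 0 + 1(15.22) = 15.22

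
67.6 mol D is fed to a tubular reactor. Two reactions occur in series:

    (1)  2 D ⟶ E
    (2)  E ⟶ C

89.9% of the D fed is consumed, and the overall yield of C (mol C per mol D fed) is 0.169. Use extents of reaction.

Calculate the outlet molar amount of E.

19 mol

Conversion of D: D consumed = 2ξ₁ = 0.899 × 67.6 → ξ₁ = 30.39 mol.
Yield of C: 1ξ₂ / 67.6 = 0.169 → ξ₂ = 11.42 mol.
Outlet amounts (n = n₀ + Σ ν·ξ):
  D: 67.6 − 2(30.39) = 6.828
  E: 0 + 1(30.39) − 1(11.42) = 18.96
  C: 0 + 1(11.42) = 11.42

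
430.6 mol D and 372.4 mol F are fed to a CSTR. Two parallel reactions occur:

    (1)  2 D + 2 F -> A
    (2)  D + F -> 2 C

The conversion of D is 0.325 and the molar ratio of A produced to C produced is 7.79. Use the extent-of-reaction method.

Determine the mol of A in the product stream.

Conversion of D: D consumed = 0.325 × 430.6 = 139.9 mol = 2ξ₁ + 1ξ₂.
Selectivity: 1ξ₁ / (2ξ₂) = 7.79 → ξ₁ = 15.58 ξ₂.
Substitute: (2·15.58 + 1) ξ₂ = 139.9 → ξ₂ = 4.352 mol, ξ₁ = 67.8 mol.
Outlet amounts (n = n₀ + Σ ν·ξ):
  D: 430.6 − 2(67.8) − 1(4.352) = 290.7
  F: 372.4 − 2(67.8) − 1(4.352) = 232.5
  A: 0 + 1(67.8) = 67.8
  C: 0 + 2(4.352) = 8.703

67.8 mol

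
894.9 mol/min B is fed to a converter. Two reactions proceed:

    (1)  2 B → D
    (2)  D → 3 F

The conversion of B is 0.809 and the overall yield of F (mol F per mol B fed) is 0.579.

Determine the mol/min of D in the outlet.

Conversion of B: B consumed = 2ξ₁ = 0.809 × 894.9 → ξ₁ = 362 mol/min.
Yield of F: 3ξ₂ / 894.9 = 0.579 → ξ₂ = 172.7 mol/min.
Outlet amounts (n = n₀ + Σ ν·ξ):
  B: 894.9 − 2(362) = 170.9
  D: 0 + 1(362) − 1(172.7) = 189.3
  F: 0 + 3(172.7) = 518.1

189 mol/min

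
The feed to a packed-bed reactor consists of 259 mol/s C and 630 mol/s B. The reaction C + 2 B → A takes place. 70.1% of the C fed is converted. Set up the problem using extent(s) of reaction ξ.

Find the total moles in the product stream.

526 mol/s

C reacted = 0.701 × 259 = 181.6 mol/s; ν_C = −1, so ξ = 181.6/1 = 181.6 mol/s.
Outlet amounts (n = n₀ + ν ξ):
  C: 259 − 1(181.6) = 77.44
  B: 630 − 2(181.6) = 266.9
  A: 0 + 1(181.6) = 181.6
Total out = 77.44 + 266.9 + 181.6 = 525.9 mol/s.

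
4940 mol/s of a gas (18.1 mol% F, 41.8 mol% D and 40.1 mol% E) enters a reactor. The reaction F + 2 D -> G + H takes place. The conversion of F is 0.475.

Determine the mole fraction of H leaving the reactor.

F reacted = 0.475 × 894.1 = 424.7 mol/s; ν_F = −1, so ξ = 424.7/1 = 424.7 mol/s.
Outlet amounts (n = n₀ + ν ξ):
  F: 894.1 − 1(424.7) = 469.4
  D: 2065 − 2(424.7) = 1215
  G: 0 + 1(424.7) = 424.7
  H: 0 + 1(424.7) = 424.7
  E: 1981 (inert)
Total out = 4515 mol/s; y_H = 424.7 / 4515 = 0.09406.

0.0941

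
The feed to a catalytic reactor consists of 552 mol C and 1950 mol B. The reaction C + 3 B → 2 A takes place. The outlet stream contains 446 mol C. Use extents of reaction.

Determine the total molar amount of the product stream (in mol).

2290 mol

For C: n = n₀ − 1ξ → 446 = 552 − 1ξ, giving ξ = 106 mol.
Outlet amounts (n = n₀ + ν ξ):
  C: 552 − 1(106) = 446
  B: 1950 − 3(106) = 1632
  A: 0 + 2(106) = 212
Total out = 446 + 1632 + 212 = 2290 mol.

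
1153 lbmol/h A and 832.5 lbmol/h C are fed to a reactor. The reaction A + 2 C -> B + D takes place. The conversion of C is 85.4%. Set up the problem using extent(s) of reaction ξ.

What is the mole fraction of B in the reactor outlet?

0.218

C reacted = 0.854 × 832.5 = 711 lbmol/h; ν_C = −2, so ξ = 711/2 = 355.5 lbmol/h.
Outlet amounts (n = n₀ + ν ξ):
  A: 1153 − 1(355.5) = 797.5
  C: 832.5 − 2(355.5) = 121.5
  B: 0 + 1(355.5) = 355.5
  D: 0 + 1(355.5) = 355.5
Total out = 1630 lbmol/h; y_B = 355.5 / 1630 = 0.2181.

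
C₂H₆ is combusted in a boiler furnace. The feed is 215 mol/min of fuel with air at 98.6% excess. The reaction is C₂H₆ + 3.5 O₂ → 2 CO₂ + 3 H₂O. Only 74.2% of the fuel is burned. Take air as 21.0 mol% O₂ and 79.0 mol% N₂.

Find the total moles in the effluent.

Stoichiometric O₂ = 3.5 × 215 = 752.5 mol/min; O₂ fed = 752.5 × 1.986 = 1494 mol/min.
N₂ fed = 1494 × 79/21 = 5622 mol/min.
Fuel reacted = 0.742 × 215 → ξ = 159.5 mol/min.
Outlet (n = n₀ + ν ξ):
  C₂H₆: 215 − 1(159.5) = 55.47
  O₂: 1494 − 3.5(159.5) = 936.1
  N₂: 5622 (inert)
  CO₂: 0 + 2(159.5) = 319.1
  H₂O: 0 + 3(159.5) = 478.6
Total out = 55.47 + 936.1 + 5622 + 319.1 + 478.6 = 7411 mol/min.

7410 mol/min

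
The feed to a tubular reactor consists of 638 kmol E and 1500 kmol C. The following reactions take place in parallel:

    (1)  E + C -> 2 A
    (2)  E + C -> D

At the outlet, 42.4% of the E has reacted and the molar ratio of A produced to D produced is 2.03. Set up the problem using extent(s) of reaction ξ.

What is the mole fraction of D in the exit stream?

0.067

Conversion of E: E consumed = 0.424 × 638 = 270.5 kmol = 1ξ₁ + 1ξ₂.
Selectivity: 2ξ₁ / (1ξ₂) = 2.03 → ξ₁ = 1.015 ξ₂.
Substitute: (1·1.015 + 1) ξ₂ = 270.5 → ξ₂ = 134.2 kmol, ξ₁ = 136.3 kmol.
Outlet amounts (n = n₀ + Σ ν·ξ):
  E: 638 − 1(136.3) − 1(134.2) = 367.5
  C: 1500 − 1(136.3) − 1(134.2) = 1229
  A: 0 + 2(136.3) = 272.5
  D: 0 + 1(134.2) = 134.2
Total out = 2004 kmol; y_D = 134.2 / 2004 = 0.067.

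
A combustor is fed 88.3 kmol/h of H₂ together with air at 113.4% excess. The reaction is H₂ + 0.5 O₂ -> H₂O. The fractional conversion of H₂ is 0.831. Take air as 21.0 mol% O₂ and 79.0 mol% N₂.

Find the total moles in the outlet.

500 kmol/h

Stoichiometric O₂ = 0.5 × 88.3 = 44.15 kmol/h; O₂ fed = 44.15 × 2.134 = 94.22 kmol/h.
N₂ fed = 94.22 × 79/21 = 354.4 kmol/h.
Fuel reacted = 0.831 × 88.3 → ξ = 73.38 kmol/h.
Outlet (n = n₀ + ν ξ):
  H₂: 88.3 − 1(73.38) = 14.92
  O₂: 94.22 − 0.5(73.38) = 57.53
  N₂: 354.4 (inert)
  H₂O: 0 + 1(73.38) = 73.38
Total out = 14.92 + 57.53 + 354.4 + 73.38 = 500.3 kmol/h.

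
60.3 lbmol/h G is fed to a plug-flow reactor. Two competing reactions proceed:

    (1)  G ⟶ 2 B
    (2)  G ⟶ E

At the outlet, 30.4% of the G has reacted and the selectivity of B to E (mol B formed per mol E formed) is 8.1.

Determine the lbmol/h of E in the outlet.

3.63 lbmol/h

Conversion of G: G consumed = 0.304 × 60.3 = 18.33 lbmol/h = 1ξ₁ + 1ξ₂.
Selectivity: 2ξ₁ / (1ξ₂) = 8.1 → ξ₁ = 4.05 ξ₂.
Substitute: (1·4.05 + 1) ξ₂ = 18.33 → ξ₂ = 3.63 lbmol/h, ξ₁ = 14.7 lbmol/h.
Outlet amounts (n = n₀ + Σ ν·ξ):
  G: 60.3 − 1(14.7) − 1(3.63) = 41.97
  B: 0 + 2(14.7) = 29.4
  E: 0 + 1(3.63) = 3.63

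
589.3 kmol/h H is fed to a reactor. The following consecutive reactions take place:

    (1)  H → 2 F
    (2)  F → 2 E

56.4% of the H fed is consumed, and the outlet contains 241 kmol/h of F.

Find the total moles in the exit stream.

1350 kmol/h

Conversion of H: H consumed = 1ξ₁ = 0.564 × 589.3 → ξ₁ = 332.4 kmol/h.
F balance: n_F = 0 + 2ξ₁ − 1ξ₂ = 241 → ξ₂ = (2·332.4 − 241)/1 = 423.7 kmol/h.
Outlet amounts (n = n₀ + Σ ν·ξ):
  H: 589.3 − 1(332.4) = 256.9
  F: 0 + 2(332.4) − 1(423.7) = 241
  E: 0 + 2(423.7) = 847.5
Total out = 256.9 + 241 + 847.5 = 1345 kmol/h.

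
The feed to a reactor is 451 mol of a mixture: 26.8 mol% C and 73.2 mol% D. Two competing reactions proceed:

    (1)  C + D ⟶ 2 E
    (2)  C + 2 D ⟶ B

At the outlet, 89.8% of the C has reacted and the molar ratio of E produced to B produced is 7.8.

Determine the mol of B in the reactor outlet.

22.2 mol

Conversion of C: C consumed = 0.898 × 120.9 = 108.5 mol = 1ξ₁ + 1ξ₂.
Selectivity: 2ξ₁ / (1ξ₂) = 7.8 → ξ₁ = 3.9 ξ₂.
Substitute: (1·3.9 + 1) ξ₂ = 108.5 → ξ₂ = 22.15 mol, ξ₁ = 86.39 mol.
Outlet amounts (n = n₀ + Σ ν·ξ):
  C: 120.9 − 1(86.39) − 1(22.15) = 12.33
  D: 330.1 − 1(86.39) − 2(22.15) = 199.4
  E: 0 + 2(86.39) = 172.8
  B: 0 + 1(22.15) = 22.15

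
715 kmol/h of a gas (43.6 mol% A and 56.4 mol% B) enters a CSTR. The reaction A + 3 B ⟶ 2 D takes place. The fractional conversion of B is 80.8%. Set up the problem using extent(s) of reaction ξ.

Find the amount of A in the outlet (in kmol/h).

B reacted = 0.808 × 403.3 = 325.8 kmol/h; ν_B = −3, so ξ = 325.8/3 = 108.6 kmol/h.
Outlet amounts (n = n₀ + ν ξ):
  A: 311.7 − 1(108.6) = 203.1
  B: 403.3 − 3(108.6) = 77.43
  D: 0 + 2(108.6) = 217.2

203 kmol/h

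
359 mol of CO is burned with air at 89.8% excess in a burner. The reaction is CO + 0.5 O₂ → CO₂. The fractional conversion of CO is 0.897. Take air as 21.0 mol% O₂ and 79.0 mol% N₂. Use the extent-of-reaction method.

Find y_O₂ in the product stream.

Stoichiometric O₂ = 0.5 × 359 = 179.5 mol; O₂ fed = 179.5 × 1.898 = 340.7 mol.
N₂ fed = 340.7 × 79/21 = 1282 mol.
Fuel reacted = 0.897 × 359 → ξ = 322 mol.
Outlet (n = n₀ + ν ξ):
  CO: 359 − 1(322) = 36.98
  O₂: 340.7 − 0.5(322) = 179.7
  N₂: 1282 (inert)
  CO₂: 0 + 1(322) = 322
Total out = 1820 mol; y_O₂ = 179.7 / 1820 = 0.09871.

0.0987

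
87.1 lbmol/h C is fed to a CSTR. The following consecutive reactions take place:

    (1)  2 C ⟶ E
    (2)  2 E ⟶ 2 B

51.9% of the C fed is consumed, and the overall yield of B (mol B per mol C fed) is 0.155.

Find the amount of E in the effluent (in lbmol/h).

9.1 lbmol/h

Conversion of C: C consumed = 2ξ₁ = 0.519 × 87.1 → ξ₁ = 22.6 lbmol/h.
Yield of B: 2ξ₂ / 87.1 = 0.155 → ξ₂ = 6.75 lbmol/h.
Outlet amounts (n = n₀ + Σ ν·ξ):
  C: 87.1 − 2(22.6) = 41.9
  E: 0 + 1(22.6) − 2(6.75) = 9.102
  B: 0 + 2(6.75) = 13.5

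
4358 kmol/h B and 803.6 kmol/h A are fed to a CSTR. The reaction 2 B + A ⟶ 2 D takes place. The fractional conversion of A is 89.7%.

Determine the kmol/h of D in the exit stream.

1440 kmol/h

A reacted = 0.897 × 803.6 = 720.8 kmol/h; ν_A = −1, so ξ = 720.8/1 = 720.8 kmol/h.
Outlet amounts (n = n₀ + ν ξ):
  B: 4358 − 2(720.8) = 2916
  A: 803.6 − 1(720.8) = 82.77
  D: 0 + 2(720.8) = 1442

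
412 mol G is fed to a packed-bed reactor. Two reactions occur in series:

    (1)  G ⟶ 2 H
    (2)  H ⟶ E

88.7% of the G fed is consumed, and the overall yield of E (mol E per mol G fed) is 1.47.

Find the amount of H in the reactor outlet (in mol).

Conversion of G: G consumed = 1ξ₁ = 0.887 × 412 → ξ₁ = 365.4 mol.
Yield of E: 1ξ₂ / 412 = 1.47 → ξ₂ = 605.6 mol.
Outlet amounts (n = n₀ + Σ ν·ξ):
  G: 412 − 1(365.4) = 46.56
  H: 0 + 2(365.4) − 1(605.6) = 125.2
  E: 0 + 1(605.6) = 605.6

125 mol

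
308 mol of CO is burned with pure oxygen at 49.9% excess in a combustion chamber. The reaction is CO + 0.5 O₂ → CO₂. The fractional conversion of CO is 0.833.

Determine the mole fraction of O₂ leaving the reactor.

0.25

Stoichiometric O₂ = 0.5 × 308 = 154 mol; O₂ fed = 154 × 1.499 = 230.8 mol.
Fuel reacted = 0.833 × 308 → ξ = 256.6 mol.
Outlet (n = n₀ + ν ξ):
  CO: 308 − 1(256.6) = 51.44
  O₂: 230.8 − 0.5(256.6) = 102.6
  CO₂: 0 + 1(256.6) = 256.6
Total out = 410.6 mol; y_O₂ = 102.6 / 410.6 = 0.2498.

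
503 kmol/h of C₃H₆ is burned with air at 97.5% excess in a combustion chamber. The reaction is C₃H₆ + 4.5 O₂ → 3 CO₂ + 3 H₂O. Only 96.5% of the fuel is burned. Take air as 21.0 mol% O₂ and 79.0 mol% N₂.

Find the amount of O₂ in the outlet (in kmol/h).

2290 kmol/h

Stoichiometric O₂ = 4.5 × 503 = 2264 kmol/h; O₂ fed = 2264 × 1.975 = 4470 kmol/h.
N₂ fed = 4470 × 79/21 = 16820 kmol/h.
Fuel reacted = 0.965 × 503 → ξ = 485.4 kmol/h.
Outlet (n = n₀ + ν ξ):
  C₃H₆: 503 − 1(485.4) = 17.61
  O₂: 4470 − 4.5(485.4) = 2286
  N₂: 16820 (inert)
  CO₂: 0 + 3(485.4) = 1456
  H₂O: 0 + 3(485.4) = 1456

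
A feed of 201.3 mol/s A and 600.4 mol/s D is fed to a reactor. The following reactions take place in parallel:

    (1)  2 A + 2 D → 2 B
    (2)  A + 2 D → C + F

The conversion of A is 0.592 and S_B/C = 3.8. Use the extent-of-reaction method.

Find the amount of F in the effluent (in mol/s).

Conversion of A: A consumed = 0.592 × 201.3 = 119.2 mol/s = 2ξ₁ + 1ξ₂.
Selectivity: 2ξ₁ / (1ξ₂) = 3.8 → ξ₁ = 1.9 ξ₂.
Substitute: (2·1.9 + 1) ξ₂ = 119.2 → ξ₂ = 24.83 mol/s, ξ₁ = 47.17 mol/s.
Outlet amounts (n = n₀ + Σ ν·ξ):
  A: 201.3 − 2(47.17) − 1(24.83) = 82.13
  D: 600.4 − 2(47.17) − 2(24.83) = 456.4
  B: 0 + 2(47.17) = 94.34
  C: 0 + 1(24.83) = 24.83
  F: 0 + 1(24.83) = 24.83

24.8 mol/s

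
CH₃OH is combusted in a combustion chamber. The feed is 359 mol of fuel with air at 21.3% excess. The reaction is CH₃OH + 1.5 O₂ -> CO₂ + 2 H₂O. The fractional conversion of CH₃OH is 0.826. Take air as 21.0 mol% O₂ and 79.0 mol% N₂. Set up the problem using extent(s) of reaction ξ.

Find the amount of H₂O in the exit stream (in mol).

Stoichiometric O₂ = 1.5 × 359 = 538.5 mol; O₂ fed = 538.5 × 1.213 = 653.2 mol.
N₂ fed = 653.2 × 79/21 = 2457 mol.
Fuel reacted = 0.826 × 359 → ξ = 296.5 mol.
Outlet (n = n₀ + ν ξ):
  CH₃OH: 359 − 1(296.5) = 62.47
  O₂: 653.2 − 1.5(296.5) = 208.4
  N₂: 2457 (inert)
  CO₂: 0 + 1(296.5) = 296.5
  H₂O: 0 + 2(296.5) = 593.1

593 mol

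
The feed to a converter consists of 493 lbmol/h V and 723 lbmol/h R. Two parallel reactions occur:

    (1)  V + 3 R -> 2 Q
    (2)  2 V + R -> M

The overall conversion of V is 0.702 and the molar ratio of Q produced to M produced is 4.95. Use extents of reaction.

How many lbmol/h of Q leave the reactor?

Conversion of V: V consumed = 0.702 × 493 = 346.1 lbmol/h = 1ξ₁ + 2ξ₂.
Selectivity: 2ξ₁ / (1ξ₂) = 4.95 → ξ₁ = 2.475 ξ₂.
Substitute: (1·2.475 + 2) ξ₂ = 346.1 → ξ₂ = 77.34 lbmol/h, ξ₁ = 191.4 lbmol/h.
Outlet amounts (n = n₀ + Σ ν·ξ):
  V: 493 − 1(191.4) − 2(77.34) = 146.9
  R: 723 − 3(191.4) − 1(77.34) = 71.43
  Q: 0 + 2(191.4) = 382.8
  M: 0 + 1(77.34) = 77.34

383 lbmol/h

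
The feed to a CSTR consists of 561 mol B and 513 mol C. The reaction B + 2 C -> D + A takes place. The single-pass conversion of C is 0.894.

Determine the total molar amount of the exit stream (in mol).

845 mol

C reacted = 0.894 × 513 = 458.6 mol; ν_C = −2, so ξ = 458.6/2 = 229.3 mol.
Outlet amounts (n = n₀ + ν ξ):
  B: 561 − 1(229.3) = 331.7
  C: 513 − 2(229.3) = 54.38
  D: 0 + 1(229.3) = 229.3
  A: 0 + 1(229.3) = 229.3
Total out = 331.7 + 54.38 + 229.3 + 229.3 = 844.7 mol.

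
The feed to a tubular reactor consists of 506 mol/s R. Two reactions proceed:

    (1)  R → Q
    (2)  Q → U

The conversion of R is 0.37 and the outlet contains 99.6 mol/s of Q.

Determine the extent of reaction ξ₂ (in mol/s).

Conversion of R: R consumed = 1ξ₁ = 0.37 × 506 → ξ₁ = 187.2 mol/s.
Q balance: n_Q = 0 + 1ξ₁ − 1ξ₂ = 99.6 → ξ₂ = (1·187.2 − 99.6)/1 = 87.62 mol/s.
Outlet amounts (n = n₀ + Σ ν·ξ):
  R: 506 − 1(187.2) = 318.8
  Q: 0 + 1(187.2) − 1(87.62) = 99.6
  U: 0 + 1(87.62) = 87.62

ξ₂ = 87.6 mol/s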